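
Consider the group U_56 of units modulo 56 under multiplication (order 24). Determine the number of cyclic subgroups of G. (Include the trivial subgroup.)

A cyclic subgroup of order d is generated by each of its φ(d) elements of order d, so the cyclic subgroups of order d number (#elements of order d)/φ(d).
Cyclic subgroups by order — order 1: 1; order 2: 7; order 3: 1; order 6: 7.
Total: 16.

16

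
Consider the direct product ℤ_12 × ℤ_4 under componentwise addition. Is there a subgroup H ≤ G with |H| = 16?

Yes

16 | 48. A subgroup of order 16 is {(0,0), (0,1), (0,2), (0,3), (3,0), (3,1), (3,2), (3,3), (6,0), (6,1), (6,2), (6,3), (9,0), (9,1), (9,2), (9,3)}.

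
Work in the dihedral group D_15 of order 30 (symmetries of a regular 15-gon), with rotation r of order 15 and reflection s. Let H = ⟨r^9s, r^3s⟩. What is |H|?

10

|⟨r^9s⟩| = 2 and |⟨r^3s⟩| = 2, so |H| is a multiple of lcm(2, 2) = 2 and divides |G| = 30.
Closing under the operation: H = {e, r^3, r^6, r^9, r^12, s, r^3s, r^6s, r^9s, r^12s}, so |H| = 10.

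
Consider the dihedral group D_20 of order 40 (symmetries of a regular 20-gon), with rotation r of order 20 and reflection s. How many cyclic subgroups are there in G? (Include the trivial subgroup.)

26

A cyclic subgroup of order d is generated by each of its φ(d) elements of order d, so the cyclic subgroups of order d number (#elements of order d)/φ(d).
Cyclic subgroups by order — order 1: 1; order 2: 21; order 4: 1; order 5: 1; order 10: 1; order 20: 1.
Total: 26.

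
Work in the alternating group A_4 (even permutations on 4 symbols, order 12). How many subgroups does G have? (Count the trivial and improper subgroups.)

|G| = 12, so by Lagrange every subgroup order divides 12. Divisors: 1, 2, 3, 4, 6, 12.
Subgroups by order — order 1: 1; order 2: 3; order 3: 4; order 4: 1; order 6: 0; order 12: 1.
Total: 1 + 3 + 4 + 1 + 0 + 1 = 10.

10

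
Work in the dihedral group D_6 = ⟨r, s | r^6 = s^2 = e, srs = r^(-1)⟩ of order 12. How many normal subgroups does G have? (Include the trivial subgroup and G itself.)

G has 16 subgroups. Checking conjugation-invariance by order — order 1: 1/1 normal; order 2: 1/7 normal; order 3: 1/1 normal; order 4: 0/3 normal; order 6: 3/3 normal; order 12: 1/1 normal.
Total normal subgroups: 7.

7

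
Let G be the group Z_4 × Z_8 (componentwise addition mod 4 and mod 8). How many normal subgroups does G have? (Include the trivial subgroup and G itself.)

G is abelian, so every subgroup is normal.
G has 22 subgroups in total, hence 22 normal subgroups.

22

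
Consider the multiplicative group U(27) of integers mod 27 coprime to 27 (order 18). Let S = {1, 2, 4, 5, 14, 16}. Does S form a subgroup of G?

No

16 ∈ S but its inverse 22 ∉ S, so S is not a subgroup.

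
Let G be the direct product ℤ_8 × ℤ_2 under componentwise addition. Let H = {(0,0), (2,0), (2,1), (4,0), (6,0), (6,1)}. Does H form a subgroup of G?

No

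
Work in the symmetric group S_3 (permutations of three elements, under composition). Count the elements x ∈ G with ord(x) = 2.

The elements of order 2 are: (2 3), (1 2), (1 3).
That's 3.

3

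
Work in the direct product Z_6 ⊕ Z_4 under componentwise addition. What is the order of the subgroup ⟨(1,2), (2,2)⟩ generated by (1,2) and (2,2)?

|⟨(1,2)⟩| = 6 and |⟨(2,2)⟩| = 6, so |H| is a multiple of lcm(6, 6) = 6 and divides |G| = 24.
Closing under the operation: H = {(0,0), (0,2), (1,0), (1,2), (2,0), (2,2), (3,0), (3,2), (4,0), (4,2), (5,0), (5,2)}, so |H| = 12.

12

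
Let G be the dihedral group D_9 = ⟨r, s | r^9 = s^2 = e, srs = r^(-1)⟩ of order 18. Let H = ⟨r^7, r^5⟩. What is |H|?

9

|⟨r^7⟩| = 9 and |⟨r^5⟩| = 9, so |H| is a multiple of lcm(9, 9) = 9 and divides |G| = 18.
Closing under the operation: H = {e, r, r^2, r^3, r^4, r^5, r^6, r^7, r^8}, so |H| = 9.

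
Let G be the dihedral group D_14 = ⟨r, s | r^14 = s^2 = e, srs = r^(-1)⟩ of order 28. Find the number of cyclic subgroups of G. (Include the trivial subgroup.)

18

Group the elements of G by the cyclic subgroup they generate; each cyclic subgroup of order d accounts for φ(d) elements.
Cyclic subgroups by order — order 1: 1; order 2: 15; order 7: 1; order 14: 1.
Total: 18.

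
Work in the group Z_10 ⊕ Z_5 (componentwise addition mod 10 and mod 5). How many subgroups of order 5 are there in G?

6

|G| = 50 and 5 | 50, so subgroups of order 5 are possible by Lagrange.
The subgroups of order 5 are: {(0,0), (0,1), (0,2), (0,3), (0,4)}; {(0,0), (2,0), (4,0), (6,0), (8,0)}; {(0,0), (2,1), (4,2), (6,3), (8,4)}; {(0,0), (2,2), (4,4), (6,1), (8,3)}; … (6 in all).
So G has 6 subgroups of order 5.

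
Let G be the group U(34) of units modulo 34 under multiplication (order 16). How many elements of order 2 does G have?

The elements of order 2 are: 33.
That's 1.

1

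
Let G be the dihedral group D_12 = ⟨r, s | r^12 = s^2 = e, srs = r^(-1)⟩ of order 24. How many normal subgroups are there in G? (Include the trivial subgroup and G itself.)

9

G has 34 subgroups. Checking conjugation-invariance by order — order 1: 1/1 normal; order 2: 1/13 normal; order 3: 1/1 normal; order 4: 1/7 normal; order 6: 1/5 normal; order 8: 0/3 normal; order 12: 3/3 normal; order 24: 1/1 normal.
Total normal subgroups: 9.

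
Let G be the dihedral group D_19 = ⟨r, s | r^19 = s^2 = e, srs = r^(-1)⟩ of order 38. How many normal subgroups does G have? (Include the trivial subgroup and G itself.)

3

G has 22 subgroups. Checking conjugation-invariance by order — order 1: 1/1 normal; order 2: 0/19 normal; order 19: 1/1 normal; order 38: 1/1 normal.
Total normal subgroups: 3.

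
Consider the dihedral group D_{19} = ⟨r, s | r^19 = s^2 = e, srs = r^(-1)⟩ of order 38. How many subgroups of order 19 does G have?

1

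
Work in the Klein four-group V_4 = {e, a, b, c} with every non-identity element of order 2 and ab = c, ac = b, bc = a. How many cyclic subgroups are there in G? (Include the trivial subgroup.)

4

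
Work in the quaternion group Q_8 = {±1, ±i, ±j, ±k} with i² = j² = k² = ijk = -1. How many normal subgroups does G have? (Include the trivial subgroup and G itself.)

6

G has 6 subgroups. Checking conjugation-invariance by order — order 1: 1/1 normal; order 2: 1/1 normal; order 4: 3/3 normal; order 8: 1/1 normal.
Total normal subgroups: 6.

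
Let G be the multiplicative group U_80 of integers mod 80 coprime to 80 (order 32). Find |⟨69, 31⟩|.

8

|⟨69⟩| = 4 and |⟨31⟩| = 2, so |H| is a multiple of lcm(4, 2) = 4 and divides |G| = 32.
Closing under the operation: H = {1, 19, 29, 31, 41, 59, 69, 71}, so |H| = 8.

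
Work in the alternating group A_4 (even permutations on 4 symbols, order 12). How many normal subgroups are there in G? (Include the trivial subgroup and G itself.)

3

G has 10 subgroups. Checking conjugation-invariance by order — order 1: 1/1 normal; order 2: 0/3 normal; order 3: 0/4 normal; order 4: 1/1 normal; order 12: 1/1 normal.
Total normal subgroups: 3.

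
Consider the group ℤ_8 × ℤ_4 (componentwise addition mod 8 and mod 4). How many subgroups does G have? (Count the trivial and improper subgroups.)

|G| = 32, so by Lagrange every subgroup order divides 32. Divisors: 1, 2, 4, 8, 16, 32.
Subgroups by order — order 1: 1; order 2: 3; order 4: 7; order 8: 7; order 16: 3; order 32: 1.
Total: 1 + 3 + 7 + 7 + 3 + 1 = 22.

22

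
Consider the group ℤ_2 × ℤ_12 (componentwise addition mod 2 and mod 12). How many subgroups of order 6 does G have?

3

|G| = 24 and 6 | 24, so subgroups of order 6 are possible by Lagrange.
The subgroups of order 6 are: {(0,0), (0,2), (0,4), (0,6), (0,8), (0,10)}; {(0,0), (0,4), (0,8), (1,0), (1,4), (1,8)}; {(0,0), (0,4), (0,8), (1,2), (1,6), (1,10)}.
So G has 3 subgroups of order 6.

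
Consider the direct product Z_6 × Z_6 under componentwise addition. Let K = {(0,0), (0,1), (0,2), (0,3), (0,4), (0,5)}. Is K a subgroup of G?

Yes

|K| = 6 divides |G| = 36, consistent with Lagrange.
K contains the identity, every element's inverse is in K, and K is closed under +: it is a subgroup.
In fact K = ⟨(0,1)⟩.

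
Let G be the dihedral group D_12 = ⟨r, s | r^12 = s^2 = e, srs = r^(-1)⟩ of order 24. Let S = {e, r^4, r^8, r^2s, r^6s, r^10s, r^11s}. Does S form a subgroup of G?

|S| = 7 does not divide |G| = 24, so by Lagrange S is not a subgroup.

No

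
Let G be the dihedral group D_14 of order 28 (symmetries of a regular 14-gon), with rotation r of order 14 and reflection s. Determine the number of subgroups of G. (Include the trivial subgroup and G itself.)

28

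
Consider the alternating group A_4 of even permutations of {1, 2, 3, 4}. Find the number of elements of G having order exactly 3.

The elements of order 3 are: (2 3 4), (2 4 3), (1 2 3), (1 2 4), (1 3 2), (1 3 4), (1 4 2), (1 4 3).
That's 8.

8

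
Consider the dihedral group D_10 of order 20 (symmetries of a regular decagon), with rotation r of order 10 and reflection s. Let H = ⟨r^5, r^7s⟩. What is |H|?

4

|⟨r^5⟩| = 2 and |⟨r^7s⟩| = 2, so |H| is a multiple of lcm(2, 2) = 2 and divides |G| = 20.
Closing under the operation: H = {e, r^5, r^2s, r^7s}, so |H| = 4.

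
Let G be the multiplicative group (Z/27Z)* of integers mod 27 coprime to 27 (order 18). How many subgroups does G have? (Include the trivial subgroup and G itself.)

6

|G| = 18, so by Lagrange every subgroup order divides 18. Divisors: 1, 2, 3, 6, 9, 18.
Subgroups by order — order 1: 1; order 2: 1; order 3: 1; order 6: 1; order 9: 1; order 18: 1.
Total: 1 + 1 + 1 + 1 + 1 + 1 = 6.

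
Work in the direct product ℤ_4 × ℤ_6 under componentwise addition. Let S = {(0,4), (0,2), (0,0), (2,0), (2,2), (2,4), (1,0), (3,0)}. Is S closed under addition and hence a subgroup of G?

Closure fails: (2,4) + (3,0) = (1,4) ∉ S. So S is not a subgroup.

No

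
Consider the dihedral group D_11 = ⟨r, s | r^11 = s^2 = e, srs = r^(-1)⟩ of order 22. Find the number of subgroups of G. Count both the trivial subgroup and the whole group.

14

|G| = 22, so by Lagrange every subgroup order divides 22. Divisors: 1, 2, 11, 22.
Subgroups by order — order 1: 1; order 2: 11; order 11: 1; order 22: 1.
Total: 1 + 11 + 1 + 1 = 14.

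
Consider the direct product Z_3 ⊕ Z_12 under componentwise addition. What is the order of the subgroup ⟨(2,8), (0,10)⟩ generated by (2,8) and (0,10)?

18

|⟨(2,8)⟩| = 3 and |⟨(0,10)⟩| = 6, so |H| is a multiple of lcm(3, 6) = 6 and divides |G| = 36.
Closing under the operation: H = {(0,0), (0,2), (0,4), (0,6), (0,8), (0,10), (1,0), (1,2), (1,4), (1,6), (1,8), (1,10), (2,0), (2,2), (2,4), (2,6), (2,8), (2,10)}, so |H| = 18.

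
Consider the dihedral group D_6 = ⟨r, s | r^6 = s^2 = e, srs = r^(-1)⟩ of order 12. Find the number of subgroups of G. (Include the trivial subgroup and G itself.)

16

|G| = 12, so by Lagrange every subgroup order divides 12. Divisors: 1, 2, 3, 4, 6, 12.
Subgroups by order — order 1: 1; order 2: 7; order 3: 1; order 4: 3; order 6: 3; order 12: 1.
Total: 1 + 7 + 1 + 3 + 3 + 1 = 16.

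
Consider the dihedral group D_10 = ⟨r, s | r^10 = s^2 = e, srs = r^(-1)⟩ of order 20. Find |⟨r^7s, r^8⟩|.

|⟨r^7s⟩| = 2 and |⟨r^8⟩| = 5, so |H| is a multiple of lcm(2, 5) = 10 and divides |G| = 20.
Closing under the operation: H = {e, r^2, r^4, r^6, r^8, rs, r^3s, r^5s, r^7s, r^9s}, so |H| = 10.

10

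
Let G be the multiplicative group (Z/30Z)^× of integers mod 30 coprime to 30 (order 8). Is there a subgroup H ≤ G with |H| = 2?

Yes

2 | 8. A subgroup of order 2 is {1, 11}.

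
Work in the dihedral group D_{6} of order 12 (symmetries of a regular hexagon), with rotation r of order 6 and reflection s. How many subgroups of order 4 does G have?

|G| = 12 and 4 | 12, so subgroups of order 4 are possible by Lagrange.
The subgroups of order 4 are: {e, r^3, r^2s, r^5s}; {e, r^3, s, r^3s}; {e, r^3, rs, r^4s}.
So G has 3 subgroups of order 4.

3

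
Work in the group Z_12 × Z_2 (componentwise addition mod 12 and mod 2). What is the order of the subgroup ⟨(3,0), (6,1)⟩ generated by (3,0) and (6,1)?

|⟨(3,0)⟩| = 4 and |⟨(6,1)⟩| = 2, so |H| is a multiple of lcm(4, 2) = 4 and divides |G| = 24.
Closing under the operation: H = {(0,0), (0,1), (3,0), (3,1), (6,0), (6,1), (9,0), (9,1)}, so |H| = 8.

8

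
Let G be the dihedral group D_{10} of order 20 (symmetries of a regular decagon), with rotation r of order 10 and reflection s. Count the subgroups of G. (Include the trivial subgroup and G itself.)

22

|G| = 20, so by Lagrange every subgroup order divides 20. Divisors: 1, 2, 4, 5, 10, 20.
Subgroups by order — order 1: 1; order 2: 11; order 4: 5; order 5: 1; order 10: 3; order 20: 1.
Total: 1 + 11 + 5 + 1 + 3 + 1 = 22.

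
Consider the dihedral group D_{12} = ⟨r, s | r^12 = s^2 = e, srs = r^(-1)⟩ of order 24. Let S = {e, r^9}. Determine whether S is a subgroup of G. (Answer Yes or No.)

No

r^9 ∈ S but its inverse r^3 ∉ S, so S is not a subgroup.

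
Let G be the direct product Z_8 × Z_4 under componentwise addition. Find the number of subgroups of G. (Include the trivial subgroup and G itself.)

22

|G| = 32, so by Lagrange every subgroup order divides 32. Divisors: 1, 2, 4, 8, 16, 32.
Subgroups by order — order 1: 1; order 2: 3; order 4: 7; order 8: 7; order 16: 3; order 32: 1.
Total: 1 + 3 + 7 + 7 + 3 + 1 = 22.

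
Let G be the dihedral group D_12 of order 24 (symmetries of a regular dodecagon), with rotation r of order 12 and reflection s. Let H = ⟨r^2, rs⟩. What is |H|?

|⟨r^2⟩| = 6 and |⟨rs⟩| = 2, so |H| is a multiple of lcm(6, 2) = 6 and divides |G| = 24.
Closing under the operation: H = {e, r^2, r^4, r^6, r^8, r^10, rs, r^3s, r^5s, r^7s, r^9s, r^11s}, so |H| = 12.

12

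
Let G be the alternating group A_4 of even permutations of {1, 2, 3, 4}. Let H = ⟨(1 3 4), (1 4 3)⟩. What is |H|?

|⟨(1 3 4)⟩| = 3 and |⟨(1 4 3)⟩| = 3, so |H| is a multiple of lcm(3, 3) = 3 and divides |G| = 12.
Closing under the operation: H = {e, (1 3 4), (1 4 3)}, so |H| = 3.

3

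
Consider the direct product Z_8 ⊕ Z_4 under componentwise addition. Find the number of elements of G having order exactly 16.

0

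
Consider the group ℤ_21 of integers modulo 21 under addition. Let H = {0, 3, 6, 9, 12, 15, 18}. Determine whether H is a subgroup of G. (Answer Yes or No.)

|H| = 7 divides |G| = 21, consistent with Lagrange.
H contains the identity, every element's inverse is in H, and H is closed under +: it is a subgroup.
In fact H = ⟨18⟩.

Yes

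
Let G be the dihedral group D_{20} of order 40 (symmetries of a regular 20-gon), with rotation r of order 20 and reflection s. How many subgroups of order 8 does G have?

|G| = 40 and 8 | 40, so subgroups of order 8 are possible by Lagrange.
The subgroups of order 8 are: {e, r^5, r^10, r^15, s, r^5s, r^10s, r^15s}; {e, r^5, r^10, r^15, rs, r^6s, r^11s, r^16s}; {e, r^5, r^10, r^15, r^2s, r^7s, r^12s, r^17s}; {e, r^5, r^10, r^15, r^3s, r^8s, r^13s, r^18s}; … (5 in all).
So G has 5 subgroups of order 8.

5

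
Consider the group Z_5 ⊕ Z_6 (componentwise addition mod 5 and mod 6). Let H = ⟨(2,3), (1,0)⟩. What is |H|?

|⟨(2,3)⟩| = 10 and |⟨(1,0)⟩| = 5, so |H| is a multiple of lcm(10, 5) = 10 and divides |G| = 30.
Closing under the operation: H = {(0,0), (0,3), (1,0), (1,3), (2,0), (2,3), (3,0), (3,3), (4,0), (4,3)}, so |H| = 10.

10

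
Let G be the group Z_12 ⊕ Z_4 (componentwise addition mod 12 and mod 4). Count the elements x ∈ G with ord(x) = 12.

24

An element (a,b) has order lcm(ord(a), ord(b)); count pairs with lcm equal to 12.
Enumerating gives 24 such elements.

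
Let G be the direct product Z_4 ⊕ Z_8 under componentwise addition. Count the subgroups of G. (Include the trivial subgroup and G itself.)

|G| = 32, so by Lagrange every subgroup order divides 32. Divisors: 1, 2, 4, 8, 16, 32.
Subgroups by order — order 1: 1; order 2: 3; order 4: 7; order 8: 7; order 16: 3; order 32: 1.
Total: 1 + 3 + 7 + 7 + 3 + 1 = 22.

22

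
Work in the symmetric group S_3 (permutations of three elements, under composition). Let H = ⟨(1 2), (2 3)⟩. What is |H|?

6

|⟨(1 2)⟩| = 2 and |⟨(2 3)⟩| = 2, so |H| is a multiple of lcm(2, 2) = 2 and divides |G| = 6.
Closing {(1 2), (2 3)} under the group operation gives all of G, so |H| = 6.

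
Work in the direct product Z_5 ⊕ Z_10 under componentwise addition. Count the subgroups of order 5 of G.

6

|G| = 50 and 5 | 50, so subgroups of order 5 are possible by Lagrange.
The subgroups of order 5 are: {(0,0), (0,2), (0,4), (0,6), (0,8)}; {(0,0), (1,0), (2,0), (3,0), (4,0)}; {(0,0), (1,2), (2,4), (3,6), (4,8)}; {(0,0), (1,4), (2,8), (3,2), (4,6)}; … (6 in all).
So G has 6 subgroups of order 5.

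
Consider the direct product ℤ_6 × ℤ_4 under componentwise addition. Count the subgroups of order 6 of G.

|G| = 24 and 6 | 24, so subgroups of order 6 are possible by Lagrange.
The subgroups of order 6 are: {(0,0), (0,2), (2,0), (2,2), (4,0), (4,2)}; {(0,0), (1,0), (2,0), (3,0), (4,0), (5,0)}; {(0,0), (1,2), (2,0), (3,2), (4,0), (5,2)}.
So G has 3 subgroups of order 6.

3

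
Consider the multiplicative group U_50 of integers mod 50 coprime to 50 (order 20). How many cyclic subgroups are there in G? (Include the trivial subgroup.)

A cyclic subgroup of order d is generated by each of its φ(d) elements of order d, so the cyclic subgroups of order d number (#elements of order d)/φ(d).
Cyclic subgroups by order — order 1: 1; order 2: 1; order 4: 1; order 5: 1; order 10: 1; order 20: 1.
Total: 6.

6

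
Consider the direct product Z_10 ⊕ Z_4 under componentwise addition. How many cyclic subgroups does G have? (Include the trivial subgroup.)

Group the elements of G by the cyclic subgroup they generate; each cyclic subgroup of order d accounts for φ(d) elements.
Cyclic subgroups by order — order 1: 1; order 2: 3; order 4: 2; order 5: 1; order 10: 3; order 20: 2.
Total: 12.

12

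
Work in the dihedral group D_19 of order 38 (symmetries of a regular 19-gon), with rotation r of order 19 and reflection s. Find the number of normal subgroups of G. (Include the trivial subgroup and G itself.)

G has 22 subgroups. Checking conjugation-invariance by order — order 1: 1/1 normal; order 2: 0/19 normal; order 19: 1/1 normal; order 38: 1/1 normal.
Total normal subgroups: 3.

3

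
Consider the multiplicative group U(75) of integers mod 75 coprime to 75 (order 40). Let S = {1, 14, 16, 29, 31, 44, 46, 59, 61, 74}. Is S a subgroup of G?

|S| = 10 divides |G| = 40, consistent with Lagrange.
S contains the identity, every element's inverse is in S, and S is closed under ·: it is a subgroup.
In fact S = ⟨44⟩.

Yes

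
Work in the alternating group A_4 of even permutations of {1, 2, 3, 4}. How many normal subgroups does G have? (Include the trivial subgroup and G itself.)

G has 10 subgroups. Checking conjugation-invariance by order — order 1: 1/1 normal; order 2: 0/3 normal; order 3: 0/4 normal; order 4: 1/1 normal; order 12: 1/1 normal.
Total normal subgroups: 3.

3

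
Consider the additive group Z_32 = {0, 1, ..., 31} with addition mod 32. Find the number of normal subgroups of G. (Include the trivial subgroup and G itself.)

G is abelian, so every subgroup is normal.
G has 6 subgroups in total, hence 6 normal subgroups.

6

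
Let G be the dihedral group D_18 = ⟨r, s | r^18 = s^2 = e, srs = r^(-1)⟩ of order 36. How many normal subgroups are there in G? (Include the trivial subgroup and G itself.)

9

G has 45 subgroups. Checking conjugation-invariance by order — order 1: 1/1 normal; order 2: 1/19 normal; order 3: 1/1 normal; order 4: 0/9 normal; order 6: 1/7 normal; order 9: 1/1 normal; order 12: 0/3 normal; order 18: 3/3 normal; order 36: 1/1 normal.
Total normal subgroups: 9.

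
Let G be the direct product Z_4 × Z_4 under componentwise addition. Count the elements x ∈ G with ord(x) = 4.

An element (a,b) has order lcm(ord(a), ord(b)); count pairs with lcm equal to 4.
Enumerating gives 12 such elements.

12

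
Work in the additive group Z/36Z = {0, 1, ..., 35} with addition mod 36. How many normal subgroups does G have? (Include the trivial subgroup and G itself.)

9

G is abelian, so every subgroup is normal.
G has 9 subgroups in total, hence 9 normal subgroups.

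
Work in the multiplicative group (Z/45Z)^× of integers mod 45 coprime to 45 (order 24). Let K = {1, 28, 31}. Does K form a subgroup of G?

No

28 ∈ K but its inverse 37 ∉ K, so K is not a subgroup.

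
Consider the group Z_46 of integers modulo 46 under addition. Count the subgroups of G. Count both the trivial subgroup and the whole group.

4

Subgroups of the cyclic group Z_46 correspond bijectively to divisors of 46.
Divisors of 46: 1, 2, 23, 46.
So Z_46 has 4 subgroups.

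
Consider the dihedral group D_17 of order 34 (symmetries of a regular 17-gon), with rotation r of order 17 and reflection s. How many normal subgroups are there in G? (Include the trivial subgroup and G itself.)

G has 20 subgroups. Checking conjugation-invariance by order — order 1: 1/1 normal; order 2: 0/17 normal; order 17: 1/1 normal; order 34: 1/1 normal.
Total normal subgroups: 3.

3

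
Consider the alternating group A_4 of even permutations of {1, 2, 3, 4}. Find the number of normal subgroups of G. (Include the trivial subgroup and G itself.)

3

G has 10 subgroups. Checking conjugation-invariance by order — order 1: 1/1 normal; order 2: 0/3 normal; order 3: 0/4 normal; order 4: 1/1 normal; order 12: 1/1 normal.
Total normal subgroups: 3.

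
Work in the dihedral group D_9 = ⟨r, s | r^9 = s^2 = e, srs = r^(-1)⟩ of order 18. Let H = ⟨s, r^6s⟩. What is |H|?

|⟨s⟩| = 2 and |⟨r^6s⟩| = 2, so |H| is a multiple of lcm(2, 2) = 2 and divides |G| = 18.
Closing under the operation: H = {e, r^3, r^6, s, r^3s, r^6s}, so |H| = 6.

6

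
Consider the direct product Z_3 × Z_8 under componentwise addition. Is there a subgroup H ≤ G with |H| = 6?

Yes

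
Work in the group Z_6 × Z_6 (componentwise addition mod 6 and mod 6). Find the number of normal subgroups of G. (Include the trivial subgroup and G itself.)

G is abelian, so every subgroup is normal.
G has 30 subgroups in total, hence 30 normal subgroups.

30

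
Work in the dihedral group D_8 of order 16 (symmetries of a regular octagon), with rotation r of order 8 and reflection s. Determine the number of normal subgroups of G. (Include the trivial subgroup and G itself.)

7

G has 19 subgroups. Checking conjugation-invariance by order — order 1: 1/1 normal; order 2: 1/9 normal; order 4: 1/5 normal; order 8: 3/3 normal; order 16: 1/1 normal.
Total normal subgroups: 7.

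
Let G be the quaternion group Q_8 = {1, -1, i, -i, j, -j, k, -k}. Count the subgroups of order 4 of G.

3

|G| = 8 and 4 | 8, so subgroups of order 4 are possible by Lagrange.
The subgroups of order 4 are: {1, -1, i, -i}; {1, -1, j, -j}; {1, -1, k, -k}.
So G has 3 subgroups of order 4.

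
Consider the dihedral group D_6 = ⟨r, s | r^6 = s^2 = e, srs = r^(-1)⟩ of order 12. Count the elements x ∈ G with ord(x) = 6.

The elements of order 6 are: r, r^5.
That's 2.

2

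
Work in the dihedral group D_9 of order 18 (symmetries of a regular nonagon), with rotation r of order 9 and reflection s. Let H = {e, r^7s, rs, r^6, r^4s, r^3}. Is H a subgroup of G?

Yes

|H| = 6 divides |G| = 18, consistent with Lagrange.
H contains the identity, every element's inverse is in H, and H is closed under ·: it is a subgroup.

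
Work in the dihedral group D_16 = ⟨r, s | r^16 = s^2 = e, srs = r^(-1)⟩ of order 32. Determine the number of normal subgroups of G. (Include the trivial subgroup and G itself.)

G has 36 subgroups. Checking conjugation-invariance by order — order 1: 1/1 normal; order 2: 1/17 normal; order 4: 1/9 normal; order 8: 1/5 normal; order 16: 3/3 normal; order 32: 1/1 normal.
Total normal subgroups: 8.

8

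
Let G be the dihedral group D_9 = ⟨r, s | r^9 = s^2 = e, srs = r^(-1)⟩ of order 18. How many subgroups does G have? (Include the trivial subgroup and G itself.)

|G| = 18, so by Lagrange every subgroup order divides 18. Divisors: 1, 2, 3, 6, 9, 18.
Subgroups by order — order 1: 1; order 2: 9; order 3: 1; order 6: 3; order 9: 1; order 18: 1.
Total: 1 + 9 + 1 + 3 + 1 + 1 = 16.

16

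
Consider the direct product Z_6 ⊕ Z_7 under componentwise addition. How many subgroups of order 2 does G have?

|G| = 42 and 2 | 42, so subgroups of order 2 are possible by Lagrange.
The subgroups of order 2 are: {(0,0), (3,0)}.
So G has 1 subgroup of order 2.

1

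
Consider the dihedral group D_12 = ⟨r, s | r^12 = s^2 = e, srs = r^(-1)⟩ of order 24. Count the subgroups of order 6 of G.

|G| = 24 and 6 | 24, so subgroups of order 6 are possible by Lagrange.
The subgroups of order 6 are: {e, r^2, r^4, r^6, r^8, r^10}; {e, r^4, r^8, r^2s, r^6s, r^10s}; {e, r^4, r^8, r^3s, r^7s, r^11s}; {e, r^4, r^8, s, r^4s, r^8s}; … (5 in all).
So G has 5 subgroups of order 6.

5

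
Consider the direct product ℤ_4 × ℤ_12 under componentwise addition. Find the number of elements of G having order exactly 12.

24

An element (a,b) has order lcm(ord(a), ord(b)); count pairs with lcm equal to 12.
Enumerating gives 24 such elements.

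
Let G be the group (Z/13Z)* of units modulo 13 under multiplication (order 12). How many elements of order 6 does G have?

2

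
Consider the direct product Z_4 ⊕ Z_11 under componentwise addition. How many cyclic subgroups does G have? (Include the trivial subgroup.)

A cyclic subgroup of order d is generated by each of its φ(d) elements of order d, so the cyclic subgroups of order d number (#elements of order d)/φ(d).
Cyclic subgroups by order — order 1: 1; order 2: 1; order 4: 1; order 11: 1; order 22: 1; order 44: 1.
Total: 6.

6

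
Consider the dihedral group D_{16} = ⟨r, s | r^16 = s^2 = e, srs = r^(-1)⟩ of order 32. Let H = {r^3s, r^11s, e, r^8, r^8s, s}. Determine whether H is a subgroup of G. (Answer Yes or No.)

No

|H| = 6 does not divide |G| = 32, so by Lagrange H is not a subgroup.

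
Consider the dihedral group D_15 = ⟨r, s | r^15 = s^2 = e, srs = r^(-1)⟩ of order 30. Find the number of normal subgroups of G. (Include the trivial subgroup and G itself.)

5

G has 28 subgroups. Checking conjugation-invariance by order — order 1: 1/1 normal; order 2: 0/15 normal; order 3: 1/1 normal; order 5: 1/1 normal; order 6: 0/5 normal; order 10: 0/3 normal; order 15: 1/1 normal; order 30: 1/1 normal.
Total normal subgroups: 5.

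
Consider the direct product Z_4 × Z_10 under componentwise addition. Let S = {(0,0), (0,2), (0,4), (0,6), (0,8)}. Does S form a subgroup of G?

|S| = 5 divides |G| = 40, consistent with Lagrange.
S contains the identity, every element's inverse is in S, and S is closed under +: it is a subgroup.
In fact S = ⟨(0,2)⟩.

Yes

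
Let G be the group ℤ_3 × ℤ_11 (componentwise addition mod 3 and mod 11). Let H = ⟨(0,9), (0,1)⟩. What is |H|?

11

|⟨(0,9)⟩| = 11 and |⟨(0,1)⟩| = 11, so |H| is a multiple of lcm(11, 11) = 11 and divides |G| = 33.
Closing under the operation: H = {(0,0), (0,1), (0,2), (0,3), (0,4), (0,5), (0,6), (0,7), (0,8), (0,9), (0,10)}, so |H| = 11.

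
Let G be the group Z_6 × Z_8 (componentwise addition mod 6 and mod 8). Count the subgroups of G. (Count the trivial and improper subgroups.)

22

|G| = 48, so by Lagrange every subgroup order divides 48. Divisors: 1, 2, 3, 4, 6, 8, 12, 16, 24, 48.
Subgroups by order — order 1: 1; order 2: 3; order 3: 1; order 4: 3; order 6: 3; order 8: 3; order 12: 3; order 16: 1; order 24: 3; order 48: 1.
Total: 1 + 3 + 1 + 3 + 3 + 3 + 3 + 1 + 3 + 1 = 22.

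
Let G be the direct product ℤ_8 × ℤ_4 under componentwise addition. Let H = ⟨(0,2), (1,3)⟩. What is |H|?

|⟨(0,2)⟩| = 2 and |⟨(1,3)⟩| = 8, so |H| is a multiple of lcm(2, 8) = 8 and divides |G| = 32.
Closing under the operation: H = {(0,0), (0,2), (1,1), (1,3), (2,0), (2,2), (3,1), (3,3), (4,0), (4,2), (5,1), (5,3), (6,0), (6,2), (7,1), (7,3)}, so |H| = 16.

16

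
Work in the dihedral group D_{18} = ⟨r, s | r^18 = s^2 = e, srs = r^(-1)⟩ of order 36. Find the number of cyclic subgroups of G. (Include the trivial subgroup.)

Each element a generates a cyclic subgroup ⟨a⟩; distinct elements may generate the same one (a cyclic group of order d has φ(d) generators).
Cyclic subgroups by order — order 1: 1; order 2: 19; order 3: 1; order 6: 1; order 9: 1; order 18: 1.
Total: 24.

24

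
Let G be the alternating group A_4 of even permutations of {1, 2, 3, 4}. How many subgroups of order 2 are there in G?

|G| = 12 and 2 | 12, so subgroups of order 2 are possible by Lagrange.
The subgroups of order 2 are: {e, (1 2)(3 4)}; {e, (1 3)(2 4)}; {e, (1 4)(2 3)}.
So G has 3 subgroups of order 2.

3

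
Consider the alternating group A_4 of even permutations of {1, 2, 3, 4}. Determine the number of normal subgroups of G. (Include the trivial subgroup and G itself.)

3

G has 10 subgroups. Checking conjugation-invariance by order — order 1: 1/1 normal; order 2: 0/3 normal; order 3: 0/4 normal; order 4: 1/1 normal; order 12: 1/1 normal.
Total normal subgroups: 3.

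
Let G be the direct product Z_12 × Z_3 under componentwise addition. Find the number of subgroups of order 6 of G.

|G| = 36 and 6 | 36, so subgroups of order 6 are possible by Lagrange.
The subgroups of order 6 are: {(0,0), (0,1), (0,2), (6,0), (6,1), (6,2)}; {(0,0), (2,0), (4,0), (6,0), (8,0), (10,0)}; {(0,0), (2,2), (4,1), (6,0), (8,2), (10,1)}; {(0,0), (2,1), (4,2), (6,0), (8,1), (10,2)}.
So G has 4 subgroups of order 6.

4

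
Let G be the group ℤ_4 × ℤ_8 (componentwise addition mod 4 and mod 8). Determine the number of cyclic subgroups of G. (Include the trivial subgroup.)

A cyclic subgroup of order d is generated by each of its φ(d) elements of order d, so the cyclic subgroups of order d number (#elements of order d)/φ(d).
Cyclic subgroups by order — order 1: 1; order 2: 3; order 4: 6; order 8: 4.
Total: 14.

14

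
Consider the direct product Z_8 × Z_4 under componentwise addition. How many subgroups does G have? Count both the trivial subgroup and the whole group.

|G| = 32, so by Lagrange every subgroup order divides 32. Divisors: 1, 2, 4, 8, 16, 32.
Subgroups by order — order 1: 1; order 2: 3; order 4: 7; order 8: 7; order 16: 3; order 32: 1.
Total: 1 + 3 + 7 + 7 + 3 + 1 = 22.

22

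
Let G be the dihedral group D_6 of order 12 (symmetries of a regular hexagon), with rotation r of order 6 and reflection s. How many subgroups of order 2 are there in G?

|G| = 12 and 2 | 12, so subgroups of order 2 are possible by Lagrange.
The subgroups of order 2 are: {e, r^2s}; {e, r^3}; {e, r^3s}; {e, r^4s}; … (7 in all).
So G has 7 subgroups of order 2.

7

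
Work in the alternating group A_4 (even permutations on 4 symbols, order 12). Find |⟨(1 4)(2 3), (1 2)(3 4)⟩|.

4

|⟨(1 4)(2 3)⟩| = 2 and |⟨(1 2)(3 4)⟩| = 2, so |H| is a multiple of lcm(2, 2) = 2 and divides |G| = 12.
Closing under the operation: H = {e, (1 2)(3 4), (1 3)(2 4), (1 4)(2 3)}, so |H| = 4.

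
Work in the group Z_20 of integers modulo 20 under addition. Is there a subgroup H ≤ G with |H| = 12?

12 does not divide |G| = 20, so by Lagrange no subgroup of order 12 exists.

No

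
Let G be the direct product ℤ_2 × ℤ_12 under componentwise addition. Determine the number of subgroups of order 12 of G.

3

|G| = 24 and 12 | 24, so subgroups of order 12 are possible by Lagrange.
The subgroups of order 12 are: {(0,0), (0,1), (0,2), (0,3), (0,4), (0,5), (0,6), (0,7), (0,8), (0,9), (0,10), (0,11)}; {(0,0), (0,2), (0,4), (0,6), (0,8), (0,10), (1,0), (1,2), (1,4), (1,6), (1,8), (1,10)}; {(0,0), (0,2), (0,4), (0,6), (0,8), (0,10), (1,1), (1,3), (1,5), (1,7), (1,9), (1,11)}.
So G has 3 subgroups of order 12.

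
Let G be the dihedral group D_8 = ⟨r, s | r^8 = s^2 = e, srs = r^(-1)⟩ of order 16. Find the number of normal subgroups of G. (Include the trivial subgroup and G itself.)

G has 19 subgroups. Checking conjugation-invariance by order — order 1: 1/1 normal; order 2: 1/9 normal; order 4: 1/5 normal; order 8: 3/3 normal; order 16: 1/1 normal.
Total normal subgroups: 7.

7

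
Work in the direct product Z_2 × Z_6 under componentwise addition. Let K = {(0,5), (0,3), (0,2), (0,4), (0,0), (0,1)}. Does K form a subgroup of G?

|K| = 6 divides |G| = 12, consistent with Lagrange.
K contains the identity, every element's inverse is in K, and K is closed under +: it is a subgroup.
In fact K = ⟨(0,1)⟩.

Yes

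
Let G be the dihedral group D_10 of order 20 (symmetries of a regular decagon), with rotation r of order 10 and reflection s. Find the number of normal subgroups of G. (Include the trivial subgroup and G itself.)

G has 22 subgroups. Checking conjugation-invariance by order — order 1: 1/1 normal; order 2: 1/11 normal; order 4: 0/5 normal; order 5: 1/1 normal; order 10: 3/3 normal; order 20: 1/1 normal.
Total normal subgroups: 7.

7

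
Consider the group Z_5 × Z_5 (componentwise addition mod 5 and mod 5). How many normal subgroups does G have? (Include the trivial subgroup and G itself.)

G is abelian, so every subgroup is normal.
G has 8 subgroups in total, hence 8 normal subgroups.

8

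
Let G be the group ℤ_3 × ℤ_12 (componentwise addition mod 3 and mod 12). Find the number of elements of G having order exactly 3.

8

An element (a,b) has order lcm(ord(a), ord(b)); count pairs with lcm equal to 3.
Enumerating gives 8 such elements.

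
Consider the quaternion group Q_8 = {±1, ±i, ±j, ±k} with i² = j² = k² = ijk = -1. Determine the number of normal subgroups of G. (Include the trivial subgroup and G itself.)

6

G has 6 subgroups. Checking conjugation-invariance by order — order 1: 1/1 normal; order 2: 1/1 normal; order 4: 3/3 normal; order 8: 1/1 normal.
Total normal subgroups: 6.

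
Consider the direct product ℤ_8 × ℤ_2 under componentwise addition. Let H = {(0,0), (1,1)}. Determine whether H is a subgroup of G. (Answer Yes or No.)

(1,1) ∈ H but its inverse (7,1) ∉ H, so H is not a subgroup.

No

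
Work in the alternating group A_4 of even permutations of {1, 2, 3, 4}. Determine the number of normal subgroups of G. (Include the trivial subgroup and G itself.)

G has 10 subgroups. Checking conjugation-invariance by order — order 1: 1/1 normal; order 2: 0/3 normal; order 3: 0/4 normal; order 4: 1/1 normal; order 12: 1/1 normal.
Total normal subgroups: 3.

3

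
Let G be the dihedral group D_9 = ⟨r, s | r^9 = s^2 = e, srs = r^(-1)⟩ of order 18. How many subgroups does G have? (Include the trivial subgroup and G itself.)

16

|G| = 18, so by Lagrange every subgroup order divides 18. Divisors: 1, 2, 3, 6, 9, 18.
Subgroups by order — order 1: 1; order 2: 9; order 3: 1; order 6: 3; order 9: 1; order 18: 1.
Total: 1 + 9 + 1 + 3 + 1 + 1 = 16.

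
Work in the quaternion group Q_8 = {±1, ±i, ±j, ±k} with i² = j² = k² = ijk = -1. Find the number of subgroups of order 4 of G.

|G| = 8 and 4 | 8, so subgroups of order 4 are possible by Lagrange.
The subgroups of order 4 are: {1, -1, i, -i}; {1, -1, j, -j}; {1, -1, k, -k}.
So G has 3 subgroups of order 4.

3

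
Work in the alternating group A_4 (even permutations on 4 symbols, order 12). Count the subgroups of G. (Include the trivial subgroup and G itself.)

|G| = 12, so by Lagrange every subgroup order divides 12. Divisors: 1, 2, 3, 4, 6, 12.
Subgroups by order — order 1: 1; order 2: 3; order 3: 4; order 4: 1; order 6: 0; order 12: 1.
Total: 1 + 3 + 4 + 1 + 0 + 1 = 10.

10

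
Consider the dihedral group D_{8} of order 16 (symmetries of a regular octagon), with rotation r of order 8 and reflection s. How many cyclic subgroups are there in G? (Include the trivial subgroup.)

Group the elements of G by the cyclic subgroup they generate; each cyclic subgroup of order d accounts for φ(d) elements.
Cyclic subgroups by order — order 1: 1; order 2: 9; order 4: 1; order 8: 1.
Total: 12.

12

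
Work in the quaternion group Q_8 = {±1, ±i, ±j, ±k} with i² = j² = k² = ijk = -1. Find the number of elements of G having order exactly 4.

The elements of order 4 are: i, -i, j, -j, k, -k.
That's 6.

6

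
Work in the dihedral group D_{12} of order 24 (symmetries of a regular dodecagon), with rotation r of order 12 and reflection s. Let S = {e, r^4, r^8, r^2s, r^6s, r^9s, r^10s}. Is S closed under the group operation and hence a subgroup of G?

|S| = 7 does not divide |G| = 24, so by Lagrange S is not a subgroup.

No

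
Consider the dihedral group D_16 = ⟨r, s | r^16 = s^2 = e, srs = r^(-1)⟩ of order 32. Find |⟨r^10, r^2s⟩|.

|⟨r^10⟩| = 8 and |⟨r^2s⟩| = 2, so |H| is a multiple of lcm(8, 2) = 8 and divides |G| = 32.
Closing under the operation: H = {e, r^2, r^4, r^6, r^8, r^10, r^12, r^14, s, r^2s, r^4s, r^6s, r^8s, r^10s, r^12s, r^14s}, so |H| = 16.

16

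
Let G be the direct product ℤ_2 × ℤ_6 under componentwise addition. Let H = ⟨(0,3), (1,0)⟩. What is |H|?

|⟨(0,3)⟩| = 2 and |⟨(1,0)⟩| = 2, so |H| is a multiple of lcm(2, 2) = 2 and divides |G| = 12.
Closing under the operation: H = {(0,0), (0,3), (1,0), (1,3)}, so |H| = 4.

4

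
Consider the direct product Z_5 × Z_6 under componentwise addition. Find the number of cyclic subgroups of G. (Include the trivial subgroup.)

8

A cyclic subgroup of order d is generated by each of its φ(d) elements of order d, so the cyclic subgroups of order d number (#elements of order d)/φ(d).
Cyclic subgroups by order — order 1: 1; order 2: 1; order 3: 1; order 5: 1; order 6: 1; order 10: 1; order 15: 1; order 30: 1.
Total: 8.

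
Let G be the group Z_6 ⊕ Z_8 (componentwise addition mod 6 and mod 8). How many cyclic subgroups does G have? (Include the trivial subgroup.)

16

Group the elements of G by the cyclic subgroup they generate; each cyclic subgroup of order d accounts for φ(d) elements.
Cyclic subgroups by order — order 1: 1; order 2: 3; order 3: 1; order 4: 2; order 6: 3; order 8: 2; order 12: 2; order 24: 2.
Total: 16.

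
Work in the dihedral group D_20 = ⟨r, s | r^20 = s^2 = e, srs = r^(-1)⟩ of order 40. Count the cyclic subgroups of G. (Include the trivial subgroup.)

26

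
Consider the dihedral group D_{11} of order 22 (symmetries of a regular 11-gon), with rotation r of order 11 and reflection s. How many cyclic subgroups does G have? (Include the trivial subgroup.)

Group the elements of G by the cyclic subgroup they generate; each cyclic subgroup of order d accounts for φ(d) elements.
Cyclic subgroups by order — order 1: 1; order 2: 11; order 11: 1.
Total: 13.

13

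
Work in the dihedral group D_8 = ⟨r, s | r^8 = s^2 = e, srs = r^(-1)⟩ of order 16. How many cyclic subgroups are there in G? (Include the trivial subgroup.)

12

Each element a generates a cyclic subgroup ⟨a⟩; distinct elements may generate the same one (a cyclic group of order d has φ(d) generators).
Cyclic subgroups by order — order 1: 1; order 2: 9; order 4: 1; order 8: 1.
Total: 12.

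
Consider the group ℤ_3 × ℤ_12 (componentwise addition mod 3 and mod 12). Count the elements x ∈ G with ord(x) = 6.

8

An element (a,b) has order lcm(ord(a), ord(b)); count pairs with lcm equal to 6.
Enumerating gives 8 such elements.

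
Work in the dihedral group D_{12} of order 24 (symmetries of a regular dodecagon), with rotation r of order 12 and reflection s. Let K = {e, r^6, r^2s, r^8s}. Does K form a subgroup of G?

|K| = 4 divides |G| = 24, consistent with Lagrange.
K contains the identity, every element's inverse is in K, and K is closed under ·: it is a subgroup.

Yes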